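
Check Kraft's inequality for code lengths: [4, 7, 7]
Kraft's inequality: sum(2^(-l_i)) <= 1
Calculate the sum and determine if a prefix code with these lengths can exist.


Sum = 2^(-4) + 2^(-7) + 2^(-7)
    = 0.0625 + 0.0078125 + 0.0078125
    = 10/128 = 0.078125
Since 0.078125 <= 1, Kraft's inequality IS satisfied.
A prefix code with these lengths CAN exist.

Kraft sum = 0.078125. Satisfied.


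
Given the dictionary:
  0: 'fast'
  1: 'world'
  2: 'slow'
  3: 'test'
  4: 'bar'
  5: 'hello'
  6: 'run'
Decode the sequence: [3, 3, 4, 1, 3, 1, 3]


Look up each index in the dictionary:
  3 -> 'test'
  3 -> 'test'
  4 -> 'bar'
  1 -> 'world'
  3 -> 'test'
  1 -> 'world'
  3 -> 'test'

Decoded: "test test bar world test world test"


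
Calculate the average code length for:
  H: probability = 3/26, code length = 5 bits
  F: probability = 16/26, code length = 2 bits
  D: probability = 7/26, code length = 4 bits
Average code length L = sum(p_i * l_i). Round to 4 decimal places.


Weighted contributions p_i * l_i:
  H: (3/26) * 5 = 15/26
  F: (16/26) * 2 = 32/26
  D: (7/26) * 4 = 28/26
Sum = (15 + 32 + 28)/26 = 75/26

L = 75/26 = 2.8846 bits/symbol


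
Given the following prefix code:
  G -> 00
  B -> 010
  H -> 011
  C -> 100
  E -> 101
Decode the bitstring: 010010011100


Decoding step by step:
Bits 010 -> B
Bits 010 -> B
Bits 011 -> H
Bits 100 -> C


Decoded message: BBHC


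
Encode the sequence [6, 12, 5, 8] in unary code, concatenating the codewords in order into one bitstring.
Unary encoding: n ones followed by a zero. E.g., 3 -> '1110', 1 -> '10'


Encode each number as n ones followed by a terminating 0:
  6 -> 1111110 (7 bits)
  12 -> 1111111111110 (13 bits)
  5 -> 111110 (6 bits)
  8 -> 111111110 (9 bits)
Total length = 7 + 13 + 6 + 9 = 35 bits.

Unary([6, 12, 5, 8]) = 11111101111111111110111110111111110 (35 bits)


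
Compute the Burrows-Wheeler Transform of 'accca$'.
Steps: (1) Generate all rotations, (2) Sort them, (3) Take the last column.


Rotations (sorted):
  0: $accca -> last char: a
  1: a$accc -> last char: c
  2: accca$ -> last char: $
  3: ca$acc -> last char: c
  4: cca$ac -> last char: c
  5: ccca$a -> last char: a


BWT = ac$cca


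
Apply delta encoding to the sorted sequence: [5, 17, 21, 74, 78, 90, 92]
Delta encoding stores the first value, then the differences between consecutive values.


First value: 5
Deltas:
  17 - 5 = 12
  21 - 17 = 4
  74 - 21 = 53
  78 - 74 = 4
  90 - 78 = 12
  92 - 90 = 2


Delta encoded: [5, 12, 4, 53, 4, 12, 2]


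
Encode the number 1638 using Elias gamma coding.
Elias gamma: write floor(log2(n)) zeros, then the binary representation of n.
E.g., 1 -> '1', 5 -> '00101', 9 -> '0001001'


num_bits = floor(log2(1638)) + 1 = 11
leading_zeros = num_bits - 1 = 10
binary(1638) = 11001100110

Elias gamma(1638) = '0000000000' + '11001100110' = 000000000011001100110 (21 bits)


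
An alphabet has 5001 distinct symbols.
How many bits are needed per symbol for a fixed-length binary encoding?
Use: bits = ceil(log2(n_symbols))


log2(5001) = 12.288
Bracket: 2^12 = 4096 < 5001 <= 2^13 = 8192
So ceil(log2(5001)) = 13

bits = ceil(log2(5001)) = ceil(12.288) = 13 bits


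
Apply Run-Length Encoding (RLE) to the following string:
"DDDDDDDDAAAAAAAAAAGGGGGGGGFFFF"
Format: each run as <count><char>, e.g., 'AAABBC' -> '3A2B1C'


Scanning runs left to right:
  i=0: run of 'D' x 8 -> '8D'
  i=8: run of 'A' x 10 -> '10A'
  i=18: run of 'G' x 8 -> '8G'
  i=26: run of 'F' x 4 -> '4F'

RLE = 8D10A8G4F


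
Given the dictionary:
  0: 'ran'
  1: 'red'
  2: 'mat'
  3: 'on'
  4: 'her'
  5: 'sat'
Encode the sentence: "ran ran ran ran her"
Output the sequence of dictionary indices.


Look up each word in the dictionary:
  'ran' -> 0
  'ran' -> 0
  'ran' -> 0
  'ran' -> 0
  'her' -> 4

Encoded: [0, 0, 0, 0, 4]


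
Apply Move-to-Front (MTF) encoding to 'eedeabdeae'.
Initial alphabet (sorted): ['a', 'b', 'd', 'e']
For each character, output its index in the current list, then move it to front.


MTF encoding:
'e': index 3 in ['a', 'b', 'd', 'e'] -> ['e', 'a', 'b', 'd']
'e': index 0 in ['e', 'a', 'b', 'd'] -> ['e', 'a', 'b', 'd']
'd': index 3 in ['e', 'a', 'b', 'd'] -> ['d', 'e', 'a', 'b']
'e': index 1 in ['d', 'e', 'a', 'b'] -> ['e', 'd', 'a', 'b']
'a': index 2 in ['e', 'd', 'a', 'b'] -> ['a', 'e', 'd', 'b']
'b': index 3 in ['a', 'e', 'd', 'b'] -> ['b', 'a', 'e', 'd']
'd': index 3 in ['b', 'a', 'e', 'd'] -> ['d', 'b', 'a', 'e']
'e': index 3 in ['d', 'b', 'a', 'e'] -> ['e', 'd', 'b', 'a']
'a': index 3 in ['e', 'd', 'b', 'a'] -> ['a', 'e', 'd', 'b']
'e': index 1 in ['a', 'e', 'd', 'b'] -> ['e', 'a', 'd', 'b']


Output: [3, 0, 3, 1, 2, 3, 3, 3, 3, 1]


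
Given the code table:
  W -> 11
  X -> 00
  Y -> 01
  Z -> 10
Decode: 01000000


Decoding:
01 -> Y
00 -> X
00 -> X
00 -> X


Result: YXXX


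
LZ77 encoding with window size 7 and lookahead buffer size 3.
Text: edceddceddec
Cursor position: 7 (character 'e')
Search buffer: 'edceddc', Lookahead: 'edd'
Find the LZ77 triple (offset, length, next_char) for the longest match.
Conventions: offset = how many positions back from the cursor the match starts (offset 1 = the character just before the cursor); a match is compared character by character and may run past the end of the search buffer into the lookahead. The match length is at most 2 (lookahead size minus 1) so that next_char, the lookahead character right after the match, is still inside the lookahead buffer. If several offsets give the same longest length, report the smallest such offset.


Try each offset into the search buffer:
  offset=1 (pos 6, char 'c'): match length 0
  offset=2 (pos 5, char 'd'): match length 0
  offset=3 (pos 4, char 'd'): match length 0
  offset=4 (pos 3, char 'e'): match length 2
  offset=5 (pos 2, char 'c'): match length 0
  offset=6 (pos 1, char 'd'): match length 0
  offset=7 (pos 0, char 'e'): match length 2
Longest match has length 2, found at offsets 4, 7; take the smallest, offset 4.
next_char = character at position 7 + 2 = 9 -> 'd'

Best match: offset=4, length=2 (matching 'ed' starting at position 3)
LZ77 triple: (4, 2, 'd')


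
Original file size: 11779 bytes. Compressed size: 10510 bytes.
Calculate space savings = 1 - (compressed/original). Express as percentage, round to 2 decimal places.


ratio = compressed/original = 10510/11779 = 0.892266
savings = 1 - ratio = 1 - 0.892266 = 0.107734
as a percentage: 0.107734 * 100 = 10.77%

Space savings = 1 - 10510/11779 = 10.77%


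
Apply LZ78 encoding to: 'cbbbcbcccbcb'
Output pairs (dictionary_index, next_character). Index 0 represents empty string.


LZ78 encoding steps:
Dictionary: {0: ''}
Step 1: w='' (idx 0), next='c' -> output (0, 'c'), add 'c' as idx 1
Step 2: w='' (idx 0), next='b' -> output (0, 'b'), add 'b' as idx 2
Step 3: w='b' (idx 2), next='b' -> output (2, 'b'), add 'bb' as idx 3
Step 4: w='c' (idx 1), next='b' -> output (1, 'b'), add 'cb' as idx 4
Step 5: w='c' (idx 1), next='c' -> output (1, 'c'), add 'cc' as idx 5
Step 6: w='cb' (idx 4), next='c' -> output (4, 'c'), add 'cbc' as idx 6
Step 7: w='b' (idx 2), end of input -> output (2, '')


Encoded: [(0, 'c'), (0, 'b'), (2, 'b'), (1, 'b'), (1, 'c'), (4, 'c'), (2, '')]


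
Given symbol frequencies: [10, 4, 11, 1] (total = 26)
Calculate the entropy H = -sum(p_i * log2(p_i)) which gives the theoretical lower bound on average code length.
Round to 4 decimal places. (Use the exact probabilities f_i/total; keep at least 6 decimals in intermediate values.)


Per-symbol terms -p_i * log2(p_i) with p_i = f_i/26:
  p = 10/26 = 0.384615: log2(p) = -1.378512, -p*log2(p) = 0.530197
  p = 4/26 = 0.153846: log2(p) = -2.700440, -p*log2(p) = 0.415452
  p = 11/26 = 0.423077: log2(p) = -1.241008, -p*log2(p) = 0.525042
  p = 1/26 = 0.038462: log2(p) = -4.700440, -p*log2(p) = 0.180786
H = 0.530197 + 0.415452 + 0.525042 + 0.180786 = 1.651477

H = 1.6515 bits/symbol


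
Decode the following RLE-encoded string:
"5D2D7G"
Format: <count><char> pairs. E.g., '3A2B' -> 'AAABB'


Expanding each <count><char> pair:
  5D -> 'DDDDD'
  2D -> 'DD'
  7G -> 'GGGGGGG'

Decoded = DDDDDDDGGGGGGG


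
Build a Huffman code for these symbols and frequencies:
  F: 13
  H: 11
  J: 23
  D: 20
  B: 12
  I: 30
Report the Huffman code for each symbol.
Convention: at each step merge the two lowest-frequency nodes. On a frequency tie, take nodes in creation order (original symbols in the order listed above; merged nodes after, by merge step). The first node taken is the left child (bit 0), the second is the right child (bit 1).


Huffman tree construction:
Step 1: Merge H(11) + B(12) = 23
Step 2: Merge F(13) + D(20) = 33
Step 3: Merge J(23) + (H+B)(23) = 46
Step 4: Merge I(30) + (F+D)(33) = 63
Step 5: Merge (J+(H+B))(46) + (I+(F+D))(63) = 109
Read each symbol's code off the tree from the root (left child = 0, right child = 1).

Codes:
  F: 110 (length 3)
  H: 010 (length 3)
  J: 00 (length 2)
  D: 111 (length 3)
  B: 011 (length 3)
  I: 10 (length 2)
Average code length: 274/109 = 2.5138 bits/symbol


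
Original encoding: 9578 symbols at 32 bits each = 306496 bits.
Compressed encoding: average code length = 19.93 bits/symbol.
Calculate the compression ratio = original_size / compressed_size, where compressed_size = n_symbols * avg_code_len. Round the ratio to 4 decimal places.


original_size = n_symbols * orig_bits = 9578 * 32 = 306496 bits
compressed_size = n_symbols * avg_code_len = 9578 * 19.93 = 190889.54 bits
ratio = original_size / compressed_size = 306496 / 190889.54 = 1.6056

Compression ratio = 1.6056


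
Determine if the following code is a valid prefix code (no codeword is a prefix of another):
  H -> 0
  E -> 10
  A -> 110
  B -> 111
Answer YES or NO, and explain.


Checking each pair (does one codeword prefix another?):
  H='0' vs E='10': no prefix
  H='0' vs A='110': no prefix
  H='0' vs B='111': no prefix
  E='10' vs H='0': no prefix
  E='10' vs A='110': no prefix
  E='10' vs B='111': no prefix
  A='110' vs H='0': no prefix
  A='110' vs E='10': no prefix
  A='110' vs B='111': no prefix
  B='111' vs H='0': no prefix
  B='111' vs E='10': no prefix
  B='111' vs A='110': no prefix
No violation found over all pairs.

YES -- this is a valid prefix code. No codeword is a prefix of any other codeword.


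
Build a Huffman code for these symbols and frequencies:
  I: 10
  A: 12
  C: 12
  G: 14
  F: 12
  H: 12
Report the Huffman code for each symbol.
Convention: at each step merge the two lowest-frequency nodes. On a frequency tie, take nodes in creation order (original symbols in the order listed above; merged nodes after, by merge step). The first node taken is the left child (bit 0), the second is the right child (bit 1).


Huffman tree construction:
Step 1: Merge I(10) + A(12) = 22
Step 2: Merge C(12) + F(12) = 24
Step 3: Merge H(12) + G(14) = 26
Step 4: Merge (I+A)(22) + (C+F)(24) = 46
Step 5: Merge (H+G)(26) + ((I+A)+(C+F))(46) = 72
Read each symbol's code off the tree from the root (left child = 0, right child = 1).

Codes:
  I: 100 (length 3)
  A: 101 (length 3)
  C: 110 (length 3)
  G: 01 (length 2)
  F: 111 (length 3)
  H: 00 (length 2)
Average code length: 190/72 = 2.6389 bits/symbol


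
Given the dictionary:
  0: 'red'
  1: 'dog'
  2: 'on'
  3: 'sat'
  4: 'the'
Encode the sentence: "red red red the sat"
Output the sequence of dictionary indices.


Look up each word in the dictionary:
  'red' -> 0
  'red' -> 0
  'red' -> 0
  'the' -> 4
  'sat' -> 3

Encoded: [0, 0, 0, 4, 3]


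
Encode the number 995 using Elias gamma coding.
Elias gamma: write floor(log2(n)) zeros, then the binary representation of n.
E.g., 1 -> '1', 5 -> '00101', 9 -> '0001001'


num_bits = floor(log2(995)) + 1 = 10
leading_zeros = num_bits - 1 = 9
binary(995) = 1111100011

Elias gamma(995) = '000000000' + '1111100011' = 0000000001111100011 (19 bits)


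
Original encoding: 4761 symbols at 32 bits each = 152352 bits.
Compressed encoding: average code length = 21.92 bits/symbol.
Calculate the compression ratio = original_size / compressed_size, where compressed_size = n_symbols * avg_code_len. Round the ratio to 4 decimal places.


original_size = n_symbols * orig_bits = 4761 * 32 = 152352 bits
compressed_size = n_symbols * avg_code_len = 4761 * 21.92 = 104361.12 bits
ratio = original_size / compressed_size = 152352 / 104361.12 = 1.4599

Compression ratio = 1.4599


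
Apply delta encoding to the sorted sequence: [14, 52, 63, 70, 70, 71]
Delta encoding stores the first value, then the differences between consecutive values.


First value: 14
Deltas:
  52 - 14 = 38
  63 - 52 = 11
  70 - 63 = 7
  70 - 70 = 0
  71 - 70 = 1


Delta encoded: [14, 38, 11, 7, 0, 1]


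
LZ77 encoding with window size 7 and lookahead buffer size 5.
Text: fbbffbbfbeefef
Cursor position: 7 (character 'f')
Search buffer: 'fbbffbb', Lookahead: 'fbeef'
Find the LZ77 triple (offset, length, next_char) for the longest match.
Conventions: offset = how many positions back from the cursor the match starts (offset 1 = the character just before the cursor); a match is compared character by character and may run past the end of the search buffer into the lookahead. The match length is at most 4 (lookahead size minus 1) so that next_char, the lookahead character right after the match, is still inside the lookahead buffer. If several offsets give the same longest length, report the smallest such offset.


Try each offset into the search buffer:
  offset=1 (pos 6, char 'b'): match length 0
  offset=2 (pos 5, char 'b'): match length 0
  offset=3 (pos 4, char 'f'): match length 2
  offset=4 (pos 3, char 'f'): match length 1
  offset=5 (pos 2, char 'b'): match length 0
  offset=6 (pos 1, char 'b'): match length 0
  offset=7 (pos 0, char 'f'): match length 2
Longest match has length 2, found at offsets 3, 7; take the smallest, offset 3.
next_char = character at position 7 + 2 = 9 -> 'e'

Best match: offset=3, length=2 (matching 'fb' starting at position 4)
LZ77 triple: (3, 2, 'e')


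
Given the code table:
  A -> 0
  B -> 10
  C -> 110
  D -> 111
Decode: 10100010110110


Decoding:
10 -> B
10 -> B
0 -> A
0 -> A
10 -> B
110 -> C
110 -> C


Result: BBAABCC


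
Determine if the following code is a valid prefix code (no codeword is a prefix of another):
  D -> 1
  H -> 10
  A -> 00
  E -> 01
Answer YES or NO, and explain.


Checking each pair (does one codeword prefix another?):
  D='1' vs H='10': prefix -- VIOLATION

NO -- this is NOT a valid prefix code. D (1) is a prefix of H (10).


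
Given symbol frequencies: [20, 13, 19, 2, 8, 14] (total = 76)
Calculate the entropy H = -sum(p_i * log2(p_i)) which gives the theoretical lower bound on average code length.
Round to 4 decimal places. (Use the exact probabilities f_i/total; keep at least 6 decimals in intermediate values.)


Per-symbol terms -p_i * log2(p_i) with p_i = f_i/76:
  p = 20/76 = 0.263158: log2(p) = -1.925999, -p*log2(p) = 0.506842
  p = 13/76 = 0.171053: log2(p) = -2.547488, -p*log2(p) = 0.435754
  p = 19/76 = 0.250000: log2(p) = -2.000000, -p*log2(p) = 0.500000
  p = 2/76 = 0.026316: log2(p) = -5.247928, -p*log2(p) = 0.138103
  p = 8/76 = 0.105263: log2(p) = -3.247928, -p*log2(p) = 0.341887
  p = 14/76 = 0.184211: log2(p) = -2.440573, -p*log2(p) = 0.449579
H = 0.506842 + 0.435754 + 0.500000 + 0.138103 + 0.341887 + 0.449579 = 2.372165

H = 2.3722 bits/symbol


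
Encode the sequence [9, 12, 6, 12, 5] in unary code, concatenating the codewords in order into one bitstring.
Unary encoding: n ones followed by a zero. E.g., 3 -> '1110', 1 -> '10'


Encode each number as n ones followed by a terminating 0:
  9 -> 1111111110 (10 bits)
  12 -> 1111111111110 (13 bits)
  6 -> 1111110 (7 bits)
  12 -> 1111111111110 (13 bits)
  5 -> 111110 (6 bits)
Total length = 10 + 13 + 7 + 13 + 6 = 49 bits.

Unary([9, 12, 6, 12, 5]) = 1111111110111111111111011111101111111111110111110 (49 bits)


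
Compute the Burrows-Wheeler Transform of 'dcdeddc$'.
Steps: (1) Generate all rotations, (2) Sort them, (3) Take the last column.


Rotations (sorted):
  0: $dcdeddc -> last char: c
  1: c$dcdedd -> last char: d
  2: cdeddc$d -> last char: d
  3: dc$dcded -> last char: d
  4: dcdeddc$ -> last char: $
  5: ddc$dcde -> last char: e
  6: deddc$dc -> last char: c
  7: eddc$dcd -> last char: d


BWT = cddd$ecd


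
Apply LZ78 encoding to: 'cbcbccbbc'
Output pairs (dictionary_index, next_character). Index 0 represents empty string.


LZ78 encoding steps:
Dictionary: {0: ''}
Step 1: w='' (idx 0), next='c' -> output (0, 'c'), add 'c' as idx 1
Step 2: w='' (idx 0), next='b' -> output (0, 'b'), add 'b' as idx 2
Step 3: w='c' (idx 1), next='b' -> output (1, 'b'), add 'cb' as idx 3
Step 4: w='c' (idx 1), next='c' -> output (1, 'c'), add 'cc' as idx 4
Step 5: w='b' (idx 2), next='b' -> output (2, 'b'), add 'bb' as idx 5
Step 6: w='c' (idx 1), end of input -> output (1, '')


Encoded: [(0, 'c'), (0, 'b'), (1, 'b'), (1, 'c'), (2, 'b'), (1, '')]


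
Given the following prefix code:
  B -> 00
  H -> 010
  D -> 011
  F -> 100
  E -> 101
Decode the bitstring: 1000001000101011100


Decoding step by step:
Bits 100 -> F
Bits 00 -> B
Bits 010 -> H
Bits 00 -> B
Bits 101 -> E
Bits 011 -> D
Bits 100 -> F


Decoded message: FBHBEDF


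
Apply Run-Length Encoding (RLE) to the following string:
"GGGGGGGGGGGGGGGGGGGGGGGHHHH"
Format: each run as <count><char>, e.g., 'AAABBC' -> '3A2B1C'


Scanning runs left to right:
  i=0: run of 'G' x 23 -> '23G'
  i=23: run of 'H' x 4 -> '4H'

RLE = 23G4H


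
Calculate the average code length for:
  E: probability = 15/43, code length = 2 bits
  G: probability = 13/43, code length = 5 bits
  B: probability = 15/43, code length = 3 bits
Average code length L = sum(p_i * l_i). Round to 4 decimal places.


Weighted contributions p_i * l_i:
  E: (15/43) * 2 = 30/43
  G: (13/43) * 5 = 65/43
  B: (15/43) * 3 = 45/43
Sum = (30 + 65 + 45)/43 = 140/43

L = 140/43 = 3.2558 bits/symbol


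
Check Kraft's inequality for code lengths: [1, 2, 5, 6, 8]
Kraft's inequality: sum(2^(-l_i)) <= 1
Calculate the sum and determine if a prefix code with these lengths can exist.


Sum = 2^(-1) + 2^(-2) + 2^(-5) + 2^(-6) + 2^(-8)
    = 0.5 + 0.25 + 0.03125 + 0.015625 + 0.00390625
    = 205/256 = 0.80078125
Since 0.80078125 <= 1, Kraft's inequality IS satisfied.
A prefix code with these lengths CAN exist.

Kraft sum = 0.80078125. Satisfied.


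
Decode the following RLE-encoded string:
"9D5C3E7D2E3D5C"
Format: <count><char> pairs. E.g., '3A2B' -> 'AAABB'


Expanding each <count><char> pair:
  9D -> 'DDDDDDDDD'
  5C -> 'CCCCC'
  3E -> 'EEE'
  7D -> 'DDDDDDD'
  2E -> 'EE'
  3D -> 'DDD'
  5C -> 'CCCCC'

Decoded = DDDDDDDDDCCCCCEEEDDDDDDDEEDDDCCCCC


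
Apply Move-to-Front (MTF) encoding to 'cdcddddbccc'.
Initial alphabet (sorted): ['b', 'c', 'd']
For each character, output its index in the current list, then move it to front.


MTF encoding:
'c': index 1 in ['b', 'c', 'd'] -> ['c', 'b', 'd']
'd': index 2 in ['c', 'b', 'd'] -> ['d', 'c', 'b']
'c': index 1 in ['d', 'c', 'b'] -> ['c', 'd', 'b']
'd': index 1 in ['c', 'd', 'b'] -> ['d', 'c', 'b']
'd': index 0 in ['d', 'c', 'b'] -> ['d', 'c', 'b']
'd': index 0 in ['d', 'c', 'b'] -> ['d', 'c', 'b']
'd': index 0 in ['d', 'c', 'b'] -> ['d', 'c', 'b']
'b': index 2 in ['d', 'c', 'b'] -> ['b', 'd', 'c']
'c': index 2 in ['b', 'd', 'c'] -> ['c', 'b', 'd']
'c': index 0 in ['c', 'b', 'd'] -> ['c', 'b', 'd']
'c': index 0 in ['c', 'b', 'd'] -> ['c', 'b', 'd']


Output: [1, 2, 1, 1, 0, 0, 0, 2, 2, 0, 0]


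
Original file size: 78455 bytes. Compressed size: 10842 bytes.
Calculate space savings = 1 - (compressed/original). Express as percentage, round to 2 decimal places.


ratio = compressed/original = 10842/78455 = 0.138194
savings = 1 - ratio = 1 - 0.138194 = 0.861806
as a percentage: 0.861806 * 100 = 86.18%

Space savings = 1 - 10842/78455 = 86.18%


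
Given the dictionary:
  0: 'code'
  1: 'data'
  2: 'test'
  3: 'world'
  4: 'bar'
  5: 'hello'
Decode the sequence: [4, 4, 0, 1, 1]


Look up each index in the dictionary:
  4 -> 'bar'
  4 -> 'bar'
  0 -> 'code'
  1 -> 'data'
  1 -> 'data'

Decoded: "bar bar code data data"


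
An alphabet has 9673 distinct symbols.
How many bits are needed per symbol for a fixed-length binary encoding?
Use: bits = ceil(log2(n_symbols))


log2(9673) = 13.2397
Bracket: 2^13 = 8192 < 9673 <= 2^14 = 16384
So ceil(log2(9673)) = 14

bits = ceil(log2(9673)) = ceil(13.2397) = 14 bits


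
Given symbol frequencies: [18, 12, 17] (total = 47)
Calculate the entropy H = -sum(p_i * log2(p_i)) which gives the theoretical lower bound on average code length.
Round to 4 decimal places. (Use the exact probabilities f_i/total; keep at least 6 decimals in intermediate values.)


Per-symbol terms -p_i * log2(p_i) with p_i = f_i/47:
  p = 18/47 = 0.382979: log2(p) = -1.384664, -p*log2(p) = 0.530297
  p = 12/47 = 0.255319: log2(p) = -1.969626, -p*log2(p) = 0.502883
  p = 17/47 = 0.361702: log2(p) = -1.467126, -p*log2(p) = 0.530663
H = 0.530297 + 0.502883 + 0.530663 = 1.563843

H = 1.5638 bits/symbol


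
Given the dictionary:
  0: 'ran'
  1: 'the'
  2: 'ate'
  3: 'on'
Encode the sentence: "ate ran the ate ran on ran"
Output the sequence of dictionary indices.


Look up each word in the dictionary:
  'ate' -> 2
  'ran' -> 0
  'the' -> 1
  'ate' -> 2
  'ran' -> 0
  'on' -> 3
  'ran' -> 0

Encoded: [2, 0, 1, 2, 0, 3, 0]


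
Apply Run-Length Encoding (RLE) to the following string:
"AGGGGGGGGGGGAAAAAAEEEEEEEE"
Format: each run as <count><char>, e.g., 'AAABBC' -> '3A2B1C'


Scanning runs left to right:
  i=0: run of 'A' x 1 -> '1A'
  i=1: run of 'G' x 11 -> '11G'
  i=12: run of 'A' x 6 -> '6A'
  i=18: run of 'E' x 8 -> '8E'

RLE = 1A11G6A8E


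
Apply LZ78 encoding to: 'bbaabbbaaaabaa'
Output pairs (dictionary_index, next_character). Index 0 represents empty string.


LZ78 encoding steps:
Dictionary: {0: ''}
Step 1: w='' (idx 0), next='b' -> output (0, 'b'), add 'b' as idx 1
Step 2: w='b' (idx 1), next='a' -> output (1, 'a'), add 'ba' as idx 2
Step 3: w='' (idx 0), next='a' -> output (0, 'a'), add 'a' as idx 3
Step 4: w='b' (idx 1), next='b' -> output (1, 'b'), add 'bb' as idx 4
Step 5: w='ba' (idx 2), next='a' -> output (2, 'a'), add 'baa' as idx 5
Step 6: w='a' (idx 3), next='a' -> output (3, 'a'), add 'aa' as idx 6
Step 7: w='baa' (idx 5), end of input -> output (5, '')


Encoded: [(0, 'b'), (1, 'a'), (0, 'a'), (1, 'b'), (2, 'a'), (3, 'a'), (5, '')]


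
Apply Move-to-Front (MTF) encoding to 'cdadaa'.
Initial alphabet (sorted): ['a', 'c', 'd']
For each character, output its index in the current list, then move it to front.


MTF encoding:
'c': index 1 in ['a', 'c', 'd'] -> ['c', 'a', 'd']
'd': index 2 in ['c', 'a', 'd'] -> ['d', 'c', 'a']
'a': index 2 in ['d', 'c', 'a'] -> ['a', 'd', 'c']
'd': index 1 in ['a', 'd', 'c'] -> ['d', 'a', 'c']
'a': index 1 in ['d', 'a', 'c'] -> ['a', 'd', 'c']
'a': index 0 in ['a', 'd', 'c'] -> ['a', 'd', 'c']


Output: [1, 2, 2, 1, 1, 0]


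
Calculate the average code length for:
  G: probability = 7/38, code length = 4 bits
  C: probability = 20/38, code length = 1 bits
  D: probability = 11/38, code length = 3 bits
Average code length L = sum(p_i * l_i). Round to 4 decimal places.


Weighted contributions p_i * l_i:
  G: (7/38) * 4 = 28/38
  C: (20/38) * 1 = 20/38
  D: (11/38) * 3 = 33/38
Sum = (28 + 20 + 33)/38 = 81/38

L = 81/38 = 2.1316 bits/symbol


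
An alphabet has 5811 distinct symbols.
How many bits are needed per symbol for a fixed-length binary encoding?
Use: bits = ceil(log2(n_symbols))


log2(5811) = 12.5046
Bracket: 2^12 = 4096 < 5811 <= 2^13 = 8192
So ceil(log2(5811)) = 13

bits = ceil(log2(5811)) = ceil(12.5046) = 13 bits


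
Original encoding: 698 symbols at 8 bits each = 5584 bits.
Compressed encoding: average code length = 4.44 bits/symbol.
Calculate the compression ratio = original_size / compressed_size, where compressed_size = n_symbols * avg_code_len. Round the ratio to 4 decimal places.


original_size = n_symbols * orig_bits = 698 * 8 = 5584 bits
compressed_size = n_symbols * avg_code_len = 698 * 4.44 = 3099.12 bits
ratio = original_size / compressed_size = 5584 / 3099.12 = 1.8018

Compression ratio = 1.8018


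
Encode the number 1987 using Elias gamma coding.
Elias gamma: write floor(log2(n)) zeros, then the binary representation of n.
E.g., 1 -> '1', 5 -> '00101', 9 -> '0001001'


num_bits = floor(log2(1987)) + 1 = 11
leading_zeros = num_bits - 1 = 10
binary(1987) = 11111000011

Elias gamma(1987) = '0000000000' + '11111000011' = 000000000011111000011 (21 bits)


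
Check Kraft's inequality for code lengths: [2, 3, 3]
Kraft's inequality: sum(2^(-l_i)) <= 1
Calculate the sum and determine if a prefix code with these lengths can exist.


Sum = 2^(-2) + 2^(-3) + 2^(-3)
    = 0.25 + 0.125 + 0.125
    = 4/8 = 0.5
Since 0.5 <= 1, Kraft's inequality IS satisfied.
A prefix code with these lengths CAN exist.

Kraft sum = 0.5. Satisfied.


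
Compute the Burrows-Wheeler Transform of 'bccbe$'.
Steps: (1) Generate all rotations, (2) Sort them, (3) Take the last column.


Rotations (sorted):
  0: $bccbe -> last char: e
  1: bccbe$ -> last char: $
  2: be$bcc -> last char: c
  3: cbe$bc -> last char: c
  4: ccbe$b -> last char: b
  5: e$bccb -> last char: b


BWT = e$ccbb


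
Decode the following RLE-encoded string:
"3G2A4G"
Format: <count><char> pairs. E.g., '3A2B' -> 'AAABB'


Expanding each <count><char> pair:
  3G -> 'GGG'
  2A -> 'AA'
  4G -> 'GGGG'

Decoded = GGGAAGGGG


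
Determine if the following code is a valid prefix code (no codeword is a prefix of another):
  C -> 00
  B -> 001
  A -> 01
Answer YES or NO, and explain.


Checking each pair (does one codeword prefix another?):
  C='00' vs B='001': prefix -- VIOLATION

NO -- this is NOT a valid prefix code. C (00) is a prefix of B (001).


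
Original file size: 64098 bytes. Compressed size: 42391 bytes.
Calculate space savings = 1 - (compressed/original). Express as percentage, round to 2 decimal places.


ratio = compressed/original = 42391/64098 = 0.661347
savings = 1 - ratio = 1 - 0.661347 = 0.338653
as a percentage: 0.338653 * 100 = 33.87%

Space savings = 1 - 42391/64098 = 33.87%


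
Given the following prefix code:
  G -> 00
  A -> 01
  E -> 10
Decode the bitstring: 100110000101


Decoding step by step:
Bits 10 -> E
Bits 01 -> A
Bits 10 -> E
Bits 00 -> G
Bits 01 -> A
Bits 01 -> A


Decoded message: EAEGAA


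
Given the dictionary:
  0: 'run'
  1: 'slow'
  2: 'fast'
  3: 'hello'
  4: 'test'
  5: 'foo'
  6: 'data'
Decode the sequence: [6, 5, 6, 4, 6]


Look up each index in the dictionary:
  6 -> 'data'
  5 -> 'foo'
  6 -> 'data'
  4 -> 'test'
  6 -> 'data'

Decoded: "data foo data test data"


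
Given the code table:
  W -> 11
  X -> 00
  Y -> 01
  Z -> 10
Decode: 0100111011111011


Decoding:
01 -> Y
00 -> X
11 -> W
10 -> Z
11 -> W
11 -> W
10 -> Z
11 -> W


Result: YXWZWWZW


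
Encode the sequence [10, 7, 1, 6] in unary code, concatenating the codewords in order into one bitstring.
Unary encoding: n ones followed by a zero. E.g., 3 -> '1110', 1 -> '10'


Encode each number as n ones followed by a terminating 0:
  10 -> 11111111110 (11 bits)
  7 -> 11111110 (8 bits)
  1 -> 10 (2 bits)
  6 -> 1111110 (7 bits)
Total length = 11 + 8 + 2 + 7 = 28 bits.

Unary([10, 7, 1, 6]) = 1111111111011111110101111110 (28 bits)


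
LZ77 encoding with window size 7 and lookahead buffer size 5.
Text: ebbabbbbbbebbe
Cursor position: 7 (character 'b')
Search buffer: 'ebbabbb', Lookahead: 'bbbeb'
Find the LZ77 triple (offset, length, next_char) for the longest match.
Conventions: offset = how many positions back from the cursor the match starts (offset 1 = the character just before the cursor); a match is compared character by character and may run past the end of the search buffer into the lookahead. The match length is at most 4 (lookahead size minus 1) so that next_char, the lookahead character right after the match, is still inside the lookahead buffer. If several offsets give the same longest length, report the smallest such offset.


Try each offset into the search buffer:
  offset=1 (pos 6, char 'b'): match length 3
  offset=2 (pos 5, char 'b'): match length 3
  offset=3 (pos 4, char 'b'): match length 3
  offset=4 (pos 3, char 'a'): match length 0
  offset=5 (pos 2, char 'b'): match length 1
  offset=6 (pos 1, char 'b'): match length 2
  offset=7 (pos 0, char 'e'): match length 0
Longest match has length 3, found at offsets 1, 2, 3; take the smallest, offset 1.
next_char = character at position 7 + 3 = 10 -> 'e'

Best match: offset=1, length=3 (matching 'bbb' starting at position 6)
LZ77 triple: (1, 3, 'e')


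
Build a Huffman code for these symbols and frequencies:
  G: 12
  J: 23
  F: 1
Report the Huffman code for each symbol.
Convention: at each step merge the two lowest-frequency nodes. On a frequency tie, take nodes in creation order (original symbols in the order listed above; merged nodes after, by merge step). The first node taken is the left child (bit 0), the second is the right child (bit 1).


Huffman tree construction:
Step 1: Merge F(1) + G(12) = 13
Step 2: Merge (F+G)(13) + J(23) = 36
Read each symbol's code off the tree from the root (left child = 0, right child = 1).

Codes:
  G: 01 (length 2)
  J: 1 (length 1)
  F: 00 (length 2)
Average code length: 49/36 = 1.3611 bits/symbol


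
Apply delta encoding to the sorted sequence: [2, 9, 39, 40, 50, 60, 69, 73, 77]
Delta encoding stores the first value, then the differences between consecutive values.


First value: 2
Deltas:
  9 - 2 = 7
  39 - 9 = 30
  40 - 39 = 1
  50 - 40 = 10
  60 - 50 = 10
  69 - 60 = 9
  73 - 69 = 4
  77 - 73 = 4


Delta encoded: [2, 7, 30, 1, 10, 10, 9, 4, 4]


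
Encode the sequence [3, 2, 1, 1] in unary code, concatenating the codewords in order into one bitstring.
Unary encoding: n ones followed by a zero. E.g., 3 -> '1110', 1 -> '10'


Encode each number as n ones followed by a terminating 0:
  3 -> 1110 (4 bits)
  2 -> 110 (3 bits)
  1 -> 10 (2 bits)
  1 -> 10 (2 bits)
Total length = 4 + 3 + 2 + 2 = 11 bits.

Unary([3, 2, 1, 1]) = 11101101010 (11 bits)


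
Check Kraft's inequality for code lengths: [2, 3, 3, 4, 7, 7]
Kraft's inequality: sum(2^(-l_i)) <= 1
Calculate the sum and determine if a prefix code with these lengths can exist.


Sum = 2^(-2) + 2^(-3) + 2^(-3) + 2^(-4) + 2^(-7) + 2^(-7)
    = 0.25 + 0.125 + 0.125 + 0.0625 + 0.0078125 + 0.0078125
    = 74/128 = 0.578125
Since 0.578125 <= 1, Kraft's inequality IS satisfied.
A prefix code with these lengths CAN exist.

Kraft sum = 0.578125. Satisfied.


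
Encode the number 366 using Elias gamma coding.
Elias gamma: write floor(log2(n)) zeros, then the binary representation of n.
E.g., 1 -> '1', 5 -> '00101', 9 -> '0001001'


num_bits = floor(log2(366)) + 1 = 9
leading_zeros = num_bits - 1 = 8
binary(366) = 101101110

Elias gamma(366) = '00000000' + '101101110' = 00000000101101110 (17 bits)


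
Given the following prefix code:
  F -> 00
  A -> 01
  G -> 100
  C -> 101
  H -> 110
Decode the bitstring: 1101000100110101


Decoding step by step:
Bits 110 -> H
Bits 100 -> G
Bits 01 -> A
Bits 00 -> F
Bits 110 -> H
Bits 101 -> C


Decoded message: HGAFHC


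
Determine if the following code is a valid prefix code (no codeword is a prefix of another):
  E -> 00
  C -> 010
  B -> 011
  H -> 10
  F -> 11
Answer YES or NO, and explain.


Checking each pair (does one codeword prefix another?):
  E='00' vs C='010': no prefix
  E='00' vs B='011': no prefix
  E='00' vs H='10': no prefix
  E='00' vs F='11': no prefix
  C='010' vs E='00': no prefix
  C='010' vs B='011': no prefix
  C='010' vs H='10': no prefix
  C='010' vs F='11': no prefix
  B='011' vs E='00': no prefix
  B='011' vs C='010': no prefix
  B='011' vs H='10': no prefix
  B='011' vs F='11': no prefix
  H='10' vs E='00': no prefix
  H='10' vs C='010': no prefix
  H='10' vs B='011': no prefix
  H='10' vs F='11': no prefix
  F='11' vs E='00': no prefix
  F='11' vs C='010': no prefix
  F='11' vs B='011': no prefix
  F='11' vs H='10': no prefix
No violation found over all pairs.

YES -- this is a valid prefix code. No codeword is a prefix of any other codeword.


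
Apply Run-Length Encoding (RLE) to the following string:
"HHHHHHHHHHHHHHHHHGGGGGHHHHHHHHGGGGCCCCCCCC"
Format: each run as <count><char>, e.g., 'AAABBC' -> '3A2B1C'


Scanning runs left to right:
  i=0: run of 'H' x 17 -> '17H'
  i=17: run of 'G' x 5 -> '5G'
  i=22: run of 'H' x 8 -> '8H'
  i=30: run of 'G' x 4 -> '4G'
  i=34: run of 'C' x 8 -> '8C'

RLE = 17H5G8H4G8C


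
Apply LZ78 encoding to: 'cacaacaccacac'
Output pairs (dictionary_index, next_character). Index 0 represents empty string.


LZ78 encoding steps:
Dictionary: {0: ''}
Step 1: w='' (idx 0), next='c' -> output (0, 'c'), add 'c' as idx 1
Step 2: w='' (idx 0), next='a' -> output (0, 'a'), add 'a' as idx 2
Step 3: w='c' (idx 1), next='a' -> output (1, 'a'), add 'ca' as idx 3
Step 4: w='a' (idx 2), next='c' -> output (2, 'c'), add 'ac' as idx 4
Step 5: w='ac' (idx 4), next='c' -> output (4, 'c'), add 'acc' as idx 5
Step 6: w='ac' (idx 4), next='a' -> output (4, 'a'), add 'aca' as idx 6
Step 7: w='c' (idx 1), end of input -> output (1, '')


Encoded: [(0, 'c'), (0, 'a'), (1, 'a'), (2, 'c'), (4, 'c'), (4, 'a'), (1, '')]


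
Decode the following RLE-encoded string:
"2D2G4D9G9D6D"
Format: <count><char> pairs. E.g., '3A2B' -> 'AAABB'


Expanding each <count><char> pair:
  2D -> 'DD'
  2G -> 'GG'
  4D -> 'DDDD'
  9G -> 'GGGGGGGGG'
  9D -> 'DDDDDDDDD'
  6D -> 'DDDDDD'

Decoded = DDGGDDDDGGGGGGGGGDDDDDDDDDDDDDDD


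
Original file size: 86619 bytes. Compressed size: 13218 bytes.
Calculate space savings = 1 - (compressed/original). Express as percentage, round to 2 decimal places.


ratio = compressed/original = 13218/86619 = 0.152599
savings = 1 - ratio = 1 - 0.152599 = 0.847401
as a percentage: 0.847401 * 100 = 84.74%

Space savings = 1 - 13218/86619 = 84.74%


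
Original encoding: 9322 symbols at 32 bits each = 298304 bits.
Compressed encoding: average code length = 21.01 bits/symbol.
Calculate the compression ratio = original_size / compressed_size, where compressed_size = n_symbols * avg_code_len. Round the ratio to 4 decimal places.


original_size = n_symbols * orig_bits = 9322 * 32 = 298304 bits
compressed_size = n_symbols * avg_code_len = 9322 * 21.01 = 195855.22 bits
ratio = original_size / compressed_size = 298304 / 195855.22 = 1.5231

Compression ratio = 1.5231


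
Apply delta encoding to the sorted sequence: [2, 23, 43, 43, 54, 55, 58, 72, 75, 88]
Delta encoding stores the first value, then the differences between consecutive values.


First value: 2
Deltas:
  23 - 2 = 21
  43 - 23 = 20
  43 - 43 = 0
  54 - 43 = 11
  55 - 54 = 1
  58 - 55 = 3
  72 - 58 = 14
  75 - 72 = 3
  88 - 75 = 13


Delta encoded: [2, 21, 20, 0, 11, 1, 3, 14, 3, 13]


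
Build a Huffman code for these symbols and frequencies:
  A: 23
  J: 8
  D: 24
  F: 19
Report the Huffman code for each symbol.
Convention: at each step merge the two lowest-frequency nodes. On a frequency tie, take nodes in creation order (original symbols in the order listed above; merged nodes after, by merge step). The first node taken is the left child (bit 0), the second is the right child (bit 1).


Huffman tree construction:
Step 1: Merge J(8) + F(19) = 27
Step 2: Merge A(23) + D(24) = 47
Step 3: Merge (J+F)(27) + (A+D)(47) = 74
Read each symbol's code off the tree from the root (left child = 0, right child = 1).

Codes:
  A: 10 (length 2)
  J: 00 (length 2)
  D: 11 (length 2)
  F: 01 (length 2)
Average code length: 148/74 = 2.0000 bits/symbol


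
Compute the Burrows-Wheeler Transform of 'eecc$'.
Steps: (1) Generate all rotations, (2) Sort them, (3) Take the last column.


Rotations (sorted):
  0: $eecc -> last char: c
  1: c$eec -> last char: c
  2: cc$ee -> last char: e
  3: ecc$e -> last char: e
  4: eecc$ -> last char: $


BWT = ccee$


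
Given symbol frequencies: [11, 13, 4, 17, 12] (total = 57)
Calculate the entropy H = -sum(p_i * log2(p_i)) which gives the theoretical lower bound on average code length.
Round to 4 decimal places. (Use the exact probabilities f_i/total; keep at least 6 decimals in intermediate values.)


Per-symbol terms -p_i * log2(p_i) with p_i = f_i/57:
  p = 11/57 = 0.192982: log2(p) = -2.373458, -p*log2(p) = 0.458036
  p = 13/57 = 0.228070: log2(p) = -2.132450, -p*log2(p) = 0.486348
  p = 4/57 = 0.070175: log2(p) = -3.832890, -p*log2(p) = 0.268975
  p = 17/57 = 0.298246: log2(p) = -1.745427, -p*log2(p) = 0.520566
  p = 12/57 = 0.210526: log2(p) = -2.247928, -p*log2(p) = 0.473248
H = 0.458036 + 0.486348 + 0.268975 + 0.520566 + 0.473248 = 2.207173

H = 2.2072 bits/symbol


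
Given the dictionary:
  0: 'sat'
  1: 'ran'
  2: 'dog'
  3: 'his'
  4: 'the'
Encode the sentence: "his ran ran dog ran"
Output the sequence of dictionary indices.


Look up each word in the dictionary:
  'his' -> 3
  'ran' -> 1
  'ran' -> 1
  'dog' -> 2
  'ran' -> 1

Encoded: [3, 1, 1, 2, 1]


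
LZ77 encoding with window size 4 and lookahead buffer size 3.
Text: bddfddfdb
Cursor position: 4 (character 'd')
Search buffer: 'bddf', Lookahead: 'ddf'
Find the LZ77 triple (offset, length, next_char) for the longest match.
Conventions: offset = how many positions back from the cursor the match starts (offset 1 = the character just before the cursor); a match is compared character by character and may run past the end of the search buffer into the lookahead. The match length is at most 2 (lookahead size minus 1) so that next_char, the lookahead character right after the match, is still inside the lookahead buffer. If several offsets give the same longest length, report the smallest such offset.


Try each offset into the search buffer:
  offset=1 (pos 3, char 'f'): match length 0
  offset=2 (pos 2, char 'd'): match length 1
  offset=3 (pos 1, char 'd'): match length 2
  offset=4 (pos 0, char 'b'): match length 0
Longest match has length 2 at offset 3.
next_char = character at position 4 + 2 = 6 -> 'f'

Best match: offset=3, length=2 (matching 'dd' starting at position 1)
LZ77 triple: (3, 2, 'f')


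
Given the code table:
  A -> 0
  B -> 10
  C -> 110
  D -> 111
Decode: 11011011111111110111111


Decoding:
110 -> C
110 -> C
111 -> D
111 -> D
111 -> D
10 -> B
111 -> D
111 -> D


Result: CCDDDBDD


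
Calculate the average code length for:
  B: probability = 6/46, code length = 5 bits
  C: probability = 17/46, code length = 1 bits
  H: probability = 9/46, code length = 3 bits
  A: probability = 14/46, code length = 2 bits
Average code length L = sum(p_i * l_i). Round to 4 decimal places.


Weighted contributions p_i * l_i:
  B: (6/46) * 5 = 30/46
  C: (17/46) * 1 = 17/46
  H: (9/46) * 3 = 27/46
  A: (14/46) * 2 = 28/46
Sum = (30 + 17 + 27 + 28)/46 = 102/46

L = 102/46 = 2.2174 bits/symbol


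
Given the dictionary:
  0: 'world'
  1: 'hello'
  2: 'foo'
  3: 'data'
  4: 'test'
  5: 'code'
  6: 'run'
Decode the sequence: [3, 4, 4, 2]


Look up each index in the dictionary:
  3 -> 'data'
  4 -> 'test'
  4 -> 'test'
  2 -> 'foo'

Decoded: "data test test foo"


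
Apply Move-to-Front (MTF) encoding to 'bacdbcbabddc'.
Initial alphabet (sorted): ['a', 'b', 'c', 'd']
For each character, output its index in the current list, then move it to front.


MTF encoding:
'b': index 1 in ['a', 'b', 'c', 'd'] -> ['b', 'a', 'c', 'd']
'a': index 1 in ['b', 'a', 'c', 'd'] -> ['a', 'b', 'c', 'd']
'c': index 2 in ['a', 'b', 'c', 'd'] -> ['c', 'a', 'b', 'd']
'd': index 3 in ['c', 'a', 'b', 'd'] -> ['d', 'c', 'a', 'b']
'b': index 3 in ['d', 'c', 'a', 'b'] -> ['b', 'd', 'c', 'a']
'c': index 2 in ['b', 'd', 'c', 'a'] -> ['c', 'b', 'd', 'a']
'b': index 1 in ['c', 'b', 'd', 'a'] -> ['b', 'c', 'd', 'a']
'a': index 3 in ['b', 'c', 'd', 'a'] -> ['a', 'b', 'c', 'd']
'b': index 1 in ['a', 'b', 'c', 'd'] -> ['b', 'a', 'c', 'd']
'd': index 3 in ['b', 'a', 'c', 'd'] -> ['d', 'b', 'a', 'c']
'd': index 0 in ['d', 'b', 'a', 'c'] -> ['d', 'b', 'a', 'c']
'c': index 3 in ['d', 'b', 'a', 'c'] -> ['c', 'd', 'b', 'a']


Output: [1, 1, 2, 3, 3, 2, 1, 3, 1, 3, 0, 3]


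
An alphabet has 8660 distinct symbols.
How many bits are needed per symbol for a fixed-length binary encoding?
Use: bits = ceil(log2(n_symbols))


log2(8660) = 13.0802
Bracket: 2^13 = 8192 < 8660 <= 2^14 = 16384
So ceil(log2(8660)) = 14

bits = ceil(log2(8660)) = ceil(13.0802) = 14 bits
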